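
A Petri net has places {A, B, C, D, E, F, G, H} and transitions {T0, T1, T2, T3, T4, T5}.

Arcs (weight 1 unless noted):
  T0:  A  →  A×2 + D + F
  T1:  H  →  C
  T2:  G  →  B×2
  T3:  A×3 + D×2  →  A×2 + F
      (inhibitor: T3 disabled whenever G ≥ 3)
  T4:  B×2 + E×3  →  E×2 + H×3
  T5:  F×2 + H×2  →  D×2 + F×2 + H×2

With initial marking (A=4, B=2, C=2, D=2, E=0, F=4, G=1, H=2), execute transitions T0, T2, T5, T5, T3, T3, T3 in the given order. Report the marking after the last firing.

step 1: fire T0:  (A=4, B=2, C=2, D=2, E=0, F=4, G=1, H=2) → (A=5, B=2, C=2, D=3, E=0, F=5, G=1, H=2)
step 2: fire T2:  (A=5, B=2, C=2, D=3, E=0, F=5, G=1, H=2) → (A=5, B=4, C=2, D=3, E=0, F=5, G=0, H=2)
step 3: fire T5:  (A=5, B=4, C=2, D=3, E=0, F=5, G=0, H=2) → (A=5, B=4, C=2, D=5, E=0, F=5, G=0, H=2)
step 4: fire T5:  (A=5, B=4, C=2, D=5, E=0, F=5, G=0, H=2) → (A=5, B=4, C=2, D=7, E=0, F=5, G=0, H=2)
step 5: fire T3:  (A=5, B=4, C=2, D=7, E=0, F=5, G=0, H=2) → (A=4, B=4, C=2, D=5, E=0, F=6, G=0, H=2)
step 6: fire T3:  (A=4, B=4, C=2, D=5, E=0, F=6, G=0, H=2) → (A=3, B=4, C=2, D=3, E=0, F=7, G=0, H=2)
step 7: fire T3:  (A=3, B=4, C=2, D=3, E=0, F=7, G=0, H=2) → (A=2, B=4, C=2, D=1, E=0, F=8, G=0, H=2)

(A=2, B=4, C=2, D=1, E=0, F=8, G=0, H=2)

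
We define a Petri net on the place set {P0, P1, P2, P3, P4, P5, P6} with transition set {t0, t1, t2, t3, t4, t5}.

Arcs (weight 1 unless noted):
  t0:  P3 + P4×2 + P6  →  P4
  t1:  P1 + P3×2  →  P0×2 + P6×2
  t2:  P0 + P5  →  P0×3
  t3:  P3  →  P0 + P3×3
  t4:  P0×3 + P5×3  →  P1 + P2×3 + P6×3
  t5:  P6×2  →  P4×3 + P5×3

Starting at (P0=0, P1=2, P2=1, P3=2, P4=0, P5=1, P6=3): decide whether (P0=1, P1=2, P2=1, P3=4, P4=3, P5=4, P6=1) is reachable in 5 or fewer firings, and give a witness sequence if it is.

step 1: fire t3:  (P0=0, P1=2, P2=1, P3=2, P4=0, P5=1, P6=3) → (P0=1, P1=2, P2=1, P3=4, P4=0, P5=1, P6=3)
step 2: fire t5:  (P0=1, P1=2, P2=1, P3=4, P4=0, P5=1, P6=3) → (P0=1, P1=2, P2=1, P3=4, P4=3, P5=4, P6=1)

YES — reachable via ⟨t3, t5⟩ (2 firings)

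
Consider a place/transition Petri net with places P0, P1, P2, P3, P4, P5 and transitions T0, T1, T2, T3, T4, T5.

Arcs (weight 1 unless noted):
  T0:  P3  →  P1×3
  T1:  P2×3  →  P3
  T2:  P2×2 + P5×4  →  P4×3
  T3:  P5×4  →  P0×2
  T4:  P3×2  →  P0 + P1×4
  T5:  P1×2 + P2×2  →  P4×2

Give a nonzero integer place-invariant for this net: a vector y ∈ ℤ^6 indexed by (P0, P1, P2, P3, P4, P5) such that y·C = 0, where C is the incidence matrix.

y = (P0:2, P1:1, P2:1, P3:3, P4:2, P5:1)

Incidence matrix C (rows=places, cols=transitions):
       T0   T1   T2   T3   T4   T5
   P0   0    0    0    2    1    0
   P1   3    0    0    0    4   -2
   P2   0   -3   -2    0    0   -2
   P3  -1    1    0    0   -2    0
   P4   0    0    3    0    0    2
   P5   0    0   -4   -4    0    0

Candidate y = [2, 1, 1, 3, 2, 1]; check y·C column-wise:
  col T0: 2·0 + 1·3 + 1·0 + 3·-1 + 2·0 + 1·0 = 0
  col T1: 2·0 + 1·0 + 1·-3 + 3·1 + 2·0 + 1·0 = 0
  col T2: 2·0 + 1·0 + 1·-2 + 3·0 + 2·3 + 1·-4 = 0
  col T3: 2·2 + 1·0 + 1·0 + 3·0 + 2·0 + 1·-4 = 0
  col T4: 2·1 + 1·4 + 1·0 + 3·-2 + 2·0 + 1·0 = 0
  col T5: 2·0 + 1·-2 + 1·-2 + 3·0 + 2·2 + 1·0 = 0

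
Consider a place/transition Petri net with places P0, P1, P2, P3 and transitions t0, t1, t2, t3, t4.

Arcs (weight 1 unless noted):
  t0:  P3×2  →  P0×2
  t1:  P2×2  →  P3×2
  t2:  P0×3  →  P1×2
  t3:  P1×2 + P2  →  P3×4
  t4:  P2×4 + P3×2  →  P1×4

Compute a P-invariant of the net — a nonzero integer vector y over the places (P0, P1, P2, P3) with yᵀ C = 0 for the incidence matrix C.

Incidence matrix C (rows=places, cols=transitions):
       t0   t1   t2   t3   t4
   P0   2    0   -3    0    0
   P1   0    0    2   -2    4
   P2   0   -2    0   -1   -4
   P3  -2    2    0    4   -2

Candidate y = [2, 3, 2, 2]; check y·C column-wise:
  col t0: 2·2 + 3·0 + 2·0 + 2·-2 = 0
  col t1: 2·0 + 3·0 + 2·-2 + 2·2 = 0
  col t2: 2·-3 + 3·2 + 2·0 + 2·0 = 0
  col t3: 2·0 + 3·-2 + 2·-1 + 2·4 = 0
  col t4: 2·0 + 3·4 + 2·-4 + 2·-2 = 0

y = (P0:2, P1:3, P2:2, P3:2)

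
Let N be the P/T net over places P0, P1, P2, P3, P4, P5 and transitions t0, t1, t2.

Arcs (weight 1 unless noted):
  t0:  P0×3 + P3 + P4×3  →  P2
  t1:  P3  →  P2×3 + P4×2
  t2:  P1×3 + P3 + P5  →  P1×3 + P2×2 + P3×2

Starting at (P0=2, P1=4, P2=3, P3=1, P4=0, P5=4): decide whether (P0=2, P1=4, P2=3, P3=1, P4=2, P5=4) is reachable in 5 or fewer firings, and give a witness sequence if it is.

NO — not reachable within 5 firings

depth 0: 1 marking
depth 1: 3 markings reached so far
depth 2: 5 markings reached so far
depth 3: 8 markings reached so far
depth 4: 11 markings reached so far
depth 5: 14 markings reached so far
target is not among the 14 markings reachable within 5 steps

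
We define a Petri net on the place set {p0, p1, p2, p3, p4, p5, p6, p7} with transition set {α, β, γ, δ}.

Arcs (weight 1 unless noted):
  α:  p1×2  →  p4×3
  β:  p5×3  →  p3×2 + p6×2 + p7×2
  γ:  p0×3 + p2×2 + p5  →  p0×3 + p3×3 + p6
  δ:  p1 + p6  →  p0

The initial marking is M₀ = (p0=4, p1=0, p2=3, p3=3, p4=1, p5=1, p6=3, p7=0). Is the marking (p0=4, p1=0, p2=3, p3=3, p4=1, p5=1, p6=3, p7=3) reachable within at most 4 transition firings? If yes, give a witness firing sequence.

NO — not reachable within 4 firings

depth 0: 1 marking
depth 1: 2 markings reached so far
depth 2: 2 markings reached so far
(frontier empty at depth 2; search complete)
target is not among the 2 markings reachable within 4 steps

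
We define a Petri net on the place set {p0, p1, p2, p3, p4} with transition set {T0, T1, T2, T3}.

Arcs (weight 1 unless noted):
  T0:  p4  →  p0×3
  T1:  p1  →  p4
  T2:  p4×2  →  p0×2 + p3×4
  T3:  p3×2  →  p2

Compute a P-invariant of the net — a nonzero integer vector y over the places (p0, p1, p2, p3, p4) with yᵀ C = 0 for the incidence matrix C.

Incidence matrix C (rows=places, cols=transitions):
       T0   T1   T2   T3
   p0   3    0    2    0
   p1   0   -1    0    0
   p2   0    0    0    1
   p3   0    0    4   -2
   p4  -1    1   -2    0

Candidate y = [1, 3, 2, 1, 3]; check y·C column-wise:
  col T0: 1·3 + 3·0 + 2·0 + 1·0 + 3·-1 = 0
  col T1: 1·0 + 3·-1 + 2·0 + 1·0 + 3·1 = 0
  col T2: 1·2 + 3·0 + 2·0 + 1·4 + 3·-2 = 0
  col T3: 1·0 + 3·0 + 2·1 + 1·-2 + 3·0 = 0

y = (p0:1, p1:3, p2:2, p3:1, p4:3)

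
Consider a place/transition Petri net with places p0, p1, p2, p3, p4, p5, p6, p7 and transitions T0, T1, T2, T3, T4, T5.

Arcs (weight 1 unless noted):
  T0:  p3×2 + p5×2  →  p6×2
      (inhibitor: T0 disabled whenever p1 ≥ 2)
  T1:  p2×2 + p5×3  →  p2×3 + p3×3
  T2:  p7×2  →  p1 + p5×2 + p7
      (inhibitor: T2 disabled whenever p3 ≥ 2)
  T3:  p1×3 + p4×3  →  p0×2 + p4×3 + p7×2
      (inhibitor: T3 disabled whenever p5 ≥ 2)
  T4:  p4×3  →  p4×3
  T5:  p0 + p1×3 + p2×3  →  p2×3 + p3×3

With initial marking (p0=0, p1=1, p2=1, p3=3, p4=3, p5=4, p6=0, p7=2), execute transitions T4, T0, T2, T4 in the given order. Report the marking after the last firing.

(p0=0, p1=2, p2=1, p3=1, p4=3, p5=4, p6=2, p7=1)

step 1: fire T4:  (p0=0, p1=1, p2=1, p3=3, p4=3, p5=4, p6=0, p7=2) → (p0=0, p1=1, p2=1, p3=3, p4=3, p5=4, p6=0, p7=2)
step 2: fire T0:  (p0=0, p1=1, p2=1, p3=3, p4=3, p5=4, p6=0, p7=2) → (p0=0, p1=1, p2=1, p3=1, p4=3, p5=2, p6=2, p7=2)
step 3: fire T2:  (p0=0, p1=1, p2=1, p3=1, p4=3, p5=2, p6=2, p7=2) → (p0=0, p1=2, p2=1, p3=1, p4=3, p5=4, p6=2, p7=1)
step 4: fire T4:  (p0=0, p1=2, p2=1, p3=1, p4=3, p5=4, p6=2, p7=1) → (p0=0, p1=2, p2=1, p3=1, p4=3, p5=4, p6=2, p7=1)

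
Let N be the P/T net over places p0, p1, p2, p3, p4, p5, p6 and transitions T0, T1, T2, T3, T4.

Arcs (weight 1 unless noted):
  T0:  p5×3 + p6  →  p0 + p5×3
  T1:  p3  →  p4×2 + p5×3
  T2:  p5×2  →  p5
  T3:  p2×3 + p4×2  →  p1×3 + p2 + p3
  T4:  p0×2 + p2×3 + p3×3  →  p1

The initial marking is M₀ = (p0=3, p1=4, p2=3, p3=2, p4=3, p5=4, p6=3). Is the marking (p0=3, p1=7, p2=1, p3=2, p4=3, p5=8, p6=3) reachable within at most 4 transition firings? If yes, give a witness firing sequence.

NO — not reachable within 4 firings

depth 0: 1 marking
depth 1: 5 markings reached so far
depth 2: 14 markings reached so far
depth 3: 29 markings reached so far
depth 4: 49 markings reached so far
target is not among the 49 markings reachable within 4 steps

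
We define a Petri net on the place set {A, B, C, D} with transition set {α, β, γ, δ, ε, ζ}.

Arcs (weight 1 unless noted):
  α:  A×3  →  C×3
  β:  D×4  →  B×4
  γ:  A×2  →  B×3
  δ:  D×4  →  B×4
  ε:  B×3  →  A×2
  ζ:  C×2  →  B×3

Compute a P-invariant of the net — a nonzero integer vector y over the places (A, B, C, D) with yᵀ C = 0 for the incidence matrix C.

y = (A:3, B:2, C:3, D:2)

Incidence matrix C (rows=places, cols=transitions):
        α    β    γ    δ    ε    ζ
    A  -3    0   -2    0    2    0
    B   0    4    3    4   -3    3
    C   3    0    0    0    0   -2
    D   0   -4    0   -4    0    0

Candidate y = [3, 2, 3, 2]; check y·C column-wise:
  col α: 3·-3 + 2·0 + 3·3 + 2·0 = 0
  col β: 3·0 + 2·4 + 3·0 + 2·-4 = 0
  col γ: 3·-2 + 2·3 + 3·0 + 2·0 = 0
  col δ: 3·0 + 2·4 + 3·0 + 2·-4 = 0
  col ε: 3·2 + 2·-3 + 3·0 + 2·0 = 0
  col ζ: 3·0 + 2·3 + 3·-2 + 2·0 = 0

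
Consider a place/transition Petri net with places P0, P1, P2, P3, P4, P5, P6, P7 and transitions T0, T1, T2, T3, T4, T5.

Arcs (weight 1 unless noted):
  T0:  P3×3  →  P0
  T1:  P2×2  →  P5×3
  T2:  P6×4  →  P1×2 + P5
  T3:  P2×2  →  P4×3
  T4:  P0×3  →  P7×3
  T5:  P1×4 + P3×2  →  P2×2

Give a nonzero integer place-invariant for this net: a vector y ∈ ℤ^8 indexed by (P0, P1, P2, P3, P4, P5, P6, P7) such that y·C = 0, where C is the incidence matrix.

y = (P0:0, P1:6, P2:12, P3:0, P4:8, P5:8, P6:5, P7:0)

Incidence matrix C (rows=places, cols=transitions):
       T0   T1   T2   T3   T4   T5
   P0   1    0    0    0   -3    0
   P1   0    0    2    0    0   -4
   P2   0   -2    0   -2    0    2
   P3  -3    0    0    0    0   -2
   P4   0    0    0    3    0    0
   P5   0    3    1    0    0    0
   P6   0    0   -4    0    0    0
   P7   0    0    0    0    3    0

Candidate y = [0, 6, 12, 0, 8, 8, 5, 0]; check y·C column-wise:
  col T0: 0·1 + 6·0 + 12·0 + 0·-3 + 8·0 + 8·0 + 5·0 = 0
  col T1: 6·0 + 12·-2 + 8·0 + 8·3 + 5·0 = 0
  col T2: 6·2 + 12·0 + 8·0 + 8·1 + 5·-4 = 0
  col T3: 6·0 + 12·-2 + 8·3 + 8·0 + 5·0 = 0
  col T4: 0·-3 + 6·0 + 12·0 + 8·0 + 8·0 + 5·0 + 0·3 = 0
  col T5: 6·-4 + 12·2 + 0·-2 + 8·0 + 8·0 + 5·0 = 0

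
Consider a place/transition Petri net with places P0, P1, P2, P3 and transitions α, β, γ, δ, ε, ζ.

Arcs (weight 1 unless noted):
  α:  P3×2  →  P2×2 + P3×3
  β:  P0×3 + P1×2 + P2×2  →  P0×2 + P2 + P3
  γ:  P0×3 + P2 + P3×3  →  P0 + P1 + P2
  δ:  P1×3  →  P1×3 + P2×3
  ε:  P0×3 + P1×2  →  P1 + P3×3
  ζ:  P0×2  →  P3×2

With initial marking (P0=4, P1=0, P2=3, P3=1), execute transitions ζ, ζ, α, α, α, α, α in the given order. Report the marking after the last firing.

step 1: fire ζ:  (P0=4, P1=0, P2=3, P3=1) → (P0=2, P1=0, P2=3, P3=3)
step 2: fire ζ:  (P0=2, P1=0, P2=3, P3=3) → (P0=0, P1=0, P2=3, P3=5)
step 3: fire α:  (P0=0, P1=0, P2=3, P3=5) → (P0=0, P1=0, P2=5, P3=6)
step 4: fire α:  (P0=0, P1=0, P2=5, P3=6) → (P0=0, P1=0, P2=7, P3=7)
step 5: fire α:  (P0=0, P1=0, P2=7, P3=7) → (P0=0, P1=0, P2=9, P3=8)
step 6: fire α:  (P0=0, P1=0, P2=9, P3=8) → (P0=0, P1=0, P2=11, P3=9)
step 7: fire α:  (P0=0, P1=0, P2=11, P3=9) → (P0=0, P1=0, P2=13, P3=10)

(P0=0, P1=0, P2=13, P3=10)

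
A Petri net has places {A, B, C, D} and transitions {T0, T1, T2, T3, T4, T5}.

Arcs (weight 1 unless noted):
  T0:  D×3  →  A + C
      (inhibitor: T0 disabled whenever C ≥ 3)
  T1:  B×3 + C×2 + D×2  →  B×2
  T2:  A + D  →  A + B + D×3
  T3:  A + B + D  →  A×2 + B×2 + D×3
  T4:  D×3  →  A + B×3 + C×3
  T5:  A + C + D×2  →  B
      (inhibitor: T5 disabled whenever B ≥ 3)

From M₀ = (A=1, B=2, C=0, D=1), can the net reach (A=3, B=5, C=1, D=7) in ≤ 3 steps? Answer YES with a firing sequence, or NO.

NO — not reachable within 3 firings

depth 0: 1 marking
depth 1: 3 markings reached so far
depth 2: 10 markings reached so far
depth 3: 20 markings reached so far
target is not among the 20 markings reachable within 3 steps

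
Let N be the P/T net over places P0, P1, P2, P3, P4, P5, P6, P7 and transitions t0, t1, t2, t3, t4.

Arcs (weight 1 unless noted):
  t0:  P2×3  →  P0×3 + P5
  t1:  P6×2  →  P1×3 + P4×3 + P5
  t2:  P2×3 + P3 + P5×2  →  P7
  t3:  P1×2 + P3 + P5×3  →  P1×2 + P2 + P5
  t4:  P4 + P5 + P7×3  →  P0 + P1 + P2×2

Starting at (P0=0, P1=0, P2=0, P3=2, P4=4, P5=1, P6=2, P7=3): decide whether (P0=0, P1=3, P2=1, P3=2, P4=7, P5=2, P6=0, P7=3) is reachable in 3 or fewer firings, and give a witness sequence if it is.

depth 0: 1 marking
depth 1: 3 markings reached so far
depth 2: 4 markings reached so far
depth 3: 4 markings reached so far
(frontier empty at depth 3; search complete)
target is not among the 4 markings reachable within 3 steps

NO — not reachable within 3 firings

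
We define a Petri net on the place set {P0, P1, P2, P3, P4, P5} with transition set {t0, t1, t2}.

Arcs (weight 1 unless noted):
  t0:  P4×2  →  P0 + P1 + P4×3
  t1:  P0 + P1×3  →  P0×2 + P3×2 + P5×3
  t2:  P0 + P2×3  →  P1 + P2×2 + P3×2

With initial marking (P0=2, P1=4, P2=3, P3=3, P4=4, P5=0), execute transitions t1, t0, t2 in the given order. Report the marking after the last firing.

(P0=3, P1=3, P2=2, P3=7, P4=5, P5=3)

step 1: fire t1:  (P0=2, P1=4, P2=3, P3=3, P4=4, P5=0) → (P0=3, P1=1, P2=3, P3=5, P4=4, P5=3)
step 2: fire t0:  (P0=3, P1=1, P2=3, P3=5, P4=4, P5=3) → (P0=4, P1=2, P2=3, P3=5, P4=5, P5=3)
step 3: fire t2:  (P0=4, P1=2, P2=3, P3=5, P4=5, P5=3) → (P0=3, P1=3, P2=2, P3=7, P4=5, P5=3)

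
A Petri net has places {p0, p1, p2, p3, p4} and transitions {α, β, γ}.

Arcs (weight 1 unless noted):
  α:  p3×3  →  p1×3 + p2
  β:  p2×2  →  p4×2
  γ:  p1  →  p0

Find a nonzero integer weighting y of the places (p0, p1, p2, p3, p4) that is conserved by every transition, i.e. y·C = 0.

Incidence matrix C (rows=places, cols=transitions):
        α    β    γ
   p0   0    0    1
   p1   3    0   -1
   p2   1   -2    0
   p3  -3    0    0
   p4   0    2    0

Candidate y = [1, 1, 0, 1, 0]; check y·C column-wise:
  col α: 1·0 + 1·3 + 0·1 + 1·-3 = 0
  col β: 1·0 + 1·0 + 0·-2 + 1·0 + 0·2 = 0
  col γ: 1·1 + 1·-1 + 1·0 = 0

y = (p0:1, p1:1, p2:0, p3:1, p4:0)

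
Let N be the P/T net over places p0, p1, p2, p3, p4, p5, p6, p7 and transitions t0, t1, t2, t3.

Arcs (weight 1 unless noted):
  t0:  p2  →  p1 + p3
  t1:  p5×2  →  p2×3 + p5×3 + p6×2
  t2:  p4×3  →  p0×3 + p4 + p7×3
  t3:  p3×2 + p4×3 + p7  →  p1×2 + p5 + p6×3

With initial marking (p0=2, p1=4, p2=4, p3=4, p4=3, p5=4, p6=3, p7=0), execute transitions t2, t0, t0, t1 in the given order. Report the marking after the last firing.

step 1: fire t2:  (p0=2, p1=4, p2=4, p3=4, p4=3, p5=4, p6=3, p7=0) → (p0=5, p1=4, p2=4, p3=4, p4=1, p5=4, p6=3, p7=3)
step 2: fire t0:  (p0=5, p1=4, p2=4, p3=4, p4=1, p5=4, p6=3, p7=3) → (p0=5, p1=5, p2=3, p3=5, p4=1, p5=4, p6=3, p7=3)
step 3: fire t0:  (p0=5, p1=5, p2=3, p3=5, p4=1, p5=4, p6=3, p7=3) → (p0=5, p1=6, p2=2, p3=6, p4=1, p5=4, p6=3, p7=3)
step 4: fire t1:  (p0=5, p1=6, p2=2, p3=6, p4=1, p5=4, p6=3, p7=3) → (p0=5, p1=6, p2=5, p3=6, p4=1, p5=5, p6=5, p7=3)

(p0=5, p1=6, p2=5, p3=6, p4=1, p5=5, p6=5, p7=3)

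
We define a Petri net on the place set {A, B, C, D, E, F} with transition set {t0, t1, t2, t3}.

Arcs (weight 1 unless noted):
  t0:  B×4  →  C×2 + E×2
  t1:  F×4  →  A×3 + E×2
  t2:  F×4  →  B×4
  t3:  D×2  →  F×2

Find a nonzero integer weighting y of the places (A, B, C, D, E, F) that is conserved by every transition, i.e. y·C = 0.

y = (A:2, B:0, C:3, D:0, E:-3, F:0)

Incidence matrix C (rows=places, cols=transitions):
       t0   t1   t2   t3
    A   0    3    0    0
    B  -4    0    4    0
    C   2    0    0    0
    D   0    0    0   -2
    E   2    2    0    0
    F   0   -4   -4    2

Candidate y = [2, 0, 3, 0, -3, 0]; check y·C column-wise:
  col t0: 2·0 + 0·-4 + 3·2 + -3·2 = 0
  col t1: 2·3 + 3·0 + -3·2 + 0·-4 = 0
  col t2: 2·0 + 0·4 + 3·0 + -3·0 + 0·-4 = 0
  col t3: 2·0 + 3·0 + 0·-2 + -3·0 + 0·2 = 0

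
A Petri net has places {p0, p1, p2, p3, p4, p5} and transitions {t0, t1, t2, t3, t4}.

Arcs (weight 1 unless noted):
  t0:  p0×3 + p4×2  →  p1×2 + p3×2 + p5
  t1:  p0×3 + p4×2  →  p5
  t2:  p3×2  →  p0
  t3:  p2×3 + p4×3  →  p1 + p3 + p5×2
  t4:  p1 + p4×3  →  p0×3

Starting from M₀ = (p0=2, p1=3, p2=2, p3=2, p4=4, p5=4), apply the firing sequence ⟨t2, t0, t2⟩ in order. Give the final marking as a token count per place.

step 1: fire t2:  (p0=2, p1=3, p2=2, p3=2, p4=4, p5=4) → (p0=3, p1=3, p2=2, p3=0, p4=4, p5=4)
step 2: fire t0:  (p0=3, p1=3, p2=2, p3=0, p4=4, p5=4) → (p0=0, p1=5, p2=2, p3=2, p4=2, p5=5)
step 3: fire t2:  (p0=0, p1=5, p2=2, p3=2, p4=2, p5=5) → (p0=1, p1=5, p2=2, p3=0, p4=2, p5=5)

(p0=1, p1=5, p2=2, p3=0, p4=2, p5=5)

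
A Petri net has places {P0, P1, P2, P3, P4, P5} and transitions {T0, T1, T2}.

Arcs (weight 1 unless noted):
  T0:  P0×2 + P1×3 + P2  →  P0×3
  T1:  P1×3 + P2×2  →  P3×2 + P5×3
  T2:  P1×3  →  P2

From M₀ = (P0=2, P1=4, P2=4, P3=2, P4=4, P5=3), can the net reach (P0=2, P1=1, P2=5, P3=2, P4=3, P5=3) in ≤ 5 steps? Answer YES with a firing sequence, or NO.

depth 0: 1 marking
depth 1: 4 markings reached so far
depth 2: 4 markings reached so far
(frontier empty at depth 2; search complete)
target is not among the 4 markings reachable within 5 steps

NO — not reachable within 5 firings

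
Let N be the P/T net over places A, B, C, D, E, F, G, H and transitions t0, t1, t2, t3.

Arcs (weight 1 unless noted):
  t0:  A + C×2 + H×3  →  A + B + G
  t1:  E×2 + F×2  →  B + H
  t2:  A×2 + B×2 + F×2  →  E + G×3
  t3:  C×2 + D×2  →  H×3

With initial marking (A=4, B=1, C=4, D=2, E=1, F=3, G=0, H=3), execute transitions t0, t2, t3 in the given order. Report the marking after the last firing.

step 1: fire t0:  (A=4, B=1, C=4, D=2, E=1, F=3, G=0, H=3) → (A=4, B=2, C=2, D=2, E=1, F=3, G=1, H=0)
step 2: fire t2:  (A=4, B=2, C=2, D=2, E=1, F=3, G=1, H=0) → (A=2, B=0, C=2, D=2, E=2, F=1, G=4, H=0)
step 3: fire t3:  (A=2, B=0, C=2, D=2, E=2, F=1, G=4, H=0) → (A=2, B=0, C=0, D=0, E=2, F=1, G=4, H=3)

(A=2, B=0, C=0, D=0, E=2, F=1, G=4, H=3)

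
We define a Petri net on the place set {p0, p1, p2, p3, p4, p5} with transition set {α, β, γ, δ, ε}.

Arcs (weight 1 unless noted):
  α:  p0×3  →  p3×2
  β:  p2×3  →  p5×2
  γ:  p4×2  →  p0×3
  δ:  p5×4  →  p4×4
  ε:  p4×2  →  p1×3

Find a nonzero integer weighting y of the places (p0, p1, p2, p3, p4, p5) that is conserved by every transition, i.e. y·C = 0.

y = (p0:2, p1:2, p2:2, p3:3, p4:3, p5:3)

Incidence matrix C (rows=places, cols=transitions):
        α    β    γ    δ    ε
   p0  -3    0    3    0    0
   p1   0    0    0    0    3
   p2   0   -3    0    0    0
   p3   2    0    0    0    0
   p4   0    0   -2    4   -2
   p5   0    2    0   -4    0

Candidate y = [2, 2, 2, 3, 3, 3]; check y·C column-wise:
  col α: 2·-3 + 2·0 + 2·0 + 3·2 + 3·0 + 3·0 = 0
  col β: 2·0 + 2·0 + 2·-3 + 3·0 + 3·0 + 3·2 = 0
  col γ: 2·3 + 2·0 + 2·0 + 3·0 + 3·-2 + 3·0 = 0
  col δ: 2·0 + 2·0 + 2·0 + 3·0 + 3·4 + 3·-4 = 0
  col ε: 2·0 + 2·3 + 2·0 + 3·0 + 3·-2 + 3·0 = 0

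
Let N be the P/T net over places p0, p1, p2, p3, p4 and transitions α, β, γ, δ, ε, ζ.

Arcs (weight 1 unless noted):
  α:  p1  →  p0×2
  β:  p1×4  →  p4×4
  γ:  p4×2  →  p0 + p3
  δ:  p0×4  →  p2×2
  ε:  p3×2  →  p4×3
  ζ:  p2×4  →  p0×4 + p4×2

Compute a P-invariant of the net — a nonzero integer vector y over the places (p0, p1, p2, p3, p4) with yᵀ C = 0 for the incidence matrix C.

Incidence matrix C (rows=places, cols=transitions):
        α    β    γ    δ    ε    ζ
   p0   2    0    1   -4    0    4
   p1  -1   -4    0    0    0    0
   p2   0    0    0    2    0   -4
   p3   0    0    1    0   -2    0
   p4   0    4   -2    0    3    2

Candidate y = [1, 2, 2, 3, 2]; check y·C column-wise:
  col α: 1·2 + 2·-1 + 2·0 + 3·0 + 2·0 = 0
  col β: 1·0 + 2·-4 + 2·0 + 3·0 + 2·4 = 0
  col γ: 1·1 + 2·0 + 2·0 + 3·1 + 2·-2 = 0
  col δ: 1·-4 + 2·0 + 2·2 + 3·0 + 2·0 = 0
  col ε: 1·0 + 2·0 + 2·0 + 3·-2 + 2·3 = 0
  col ζ: 1·4 + 2·0 + 2·-4 + 3·0 + 2·2 = 0

y = (p0:1, p1:2, p2:2, p3:3, p4:2)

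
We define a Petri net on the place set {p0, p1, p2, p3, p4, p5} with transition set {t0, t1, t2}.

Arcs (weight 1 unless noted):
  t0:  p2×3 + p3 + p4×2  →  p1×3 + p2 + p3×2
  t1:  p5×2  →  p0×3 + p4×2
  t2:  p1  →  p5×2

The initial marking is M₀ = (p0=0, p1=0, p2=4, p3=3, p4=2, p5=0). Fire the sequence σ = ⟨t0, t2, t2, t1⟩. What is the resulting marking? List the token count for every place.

step 1: fire t0:  (p0=0, p1=0, p2=4, p3=3, p4=2, p5=0) → (p0=0, p1=3, p2=2, p3=4, p4=0, p5=0)
step 2: fire t2:  (p0=0, p1=3, p2=2, p3=4, p4=0, p5=0) → (p0=0, p1=2, p2=2, p3=4, p4=0, p5=2)
step 3: fire t2:  (p0=0, p1=2, p2=2, p3=4, p4=0, p5=2) → (p0=0, p1=1, p2=2, p3=4, p4=0, p5=4)
step 4: fire t1:  (p0=0, p1=1, p2=2, p3=4, p4=0, p5=4) → (p0=3, p1=1, p2=2, p3=4, p4=2, p5=2)

(p0=3, p1=1, p2=2, p3=4, p4=2, p5=2)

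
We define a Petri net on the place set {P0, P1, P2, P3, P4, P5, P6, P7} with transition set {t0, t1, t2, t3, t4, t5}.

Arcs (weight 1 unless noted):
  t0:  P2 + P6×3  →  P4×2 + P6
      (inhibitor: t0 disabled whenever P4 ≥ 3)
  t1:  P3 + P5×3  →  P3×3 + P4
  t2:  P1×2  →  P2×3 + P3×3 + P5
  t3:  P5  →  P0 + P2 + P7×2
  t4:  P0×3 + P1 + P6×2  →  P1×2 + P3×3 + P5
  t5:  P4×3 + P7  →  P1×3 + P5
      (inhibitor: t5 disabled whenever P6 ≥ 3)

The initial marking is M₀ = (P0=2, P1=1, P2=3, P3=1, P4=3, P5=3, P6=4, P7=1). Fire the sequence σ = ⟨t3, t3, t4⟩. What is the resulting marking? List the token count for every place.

step 1: fire t3:  (P0=2, P1=1, P2=3, P3=1, P4=3, P5=3, P6=4, P7=1) → (P0=3, P1=1, P2=4, P3=1, P4=3, P5=2, P6=4, P7=3)
step 2: fire t3:  (P0=3, P1=1, P2=4, P3=1, P4=3, P5=2, P6=4, P7=3) → (P0=4, P1=1, P2=5, P3=1, P4=3, P5=1, P6=4, P7=5)
step 3: fire t4:  (P0=4, P1=1, P2=5, P3=1, P4=3, P5=1, P6=4, P7=5) → (P0=1, P1=2, P2=5, P3=4, P4=3, P5=2, P6=2, P7=5)

(P0=1, P1=2, P2=5, P3=4, P4=3, P5=2, P6=2, P7=5)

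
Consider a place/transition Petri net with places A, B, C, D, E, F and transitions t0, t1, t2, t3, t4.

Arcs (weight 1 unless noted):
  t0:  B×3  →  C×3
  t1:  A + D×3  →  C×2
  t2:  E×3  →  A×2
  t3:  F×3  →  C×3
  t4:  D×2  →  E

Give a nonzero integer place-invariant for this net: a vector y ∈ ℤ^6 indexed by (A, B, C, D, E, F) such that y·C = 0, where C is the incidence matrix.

Incidence matrix C (rows=places, cols=transitions):
       t0   t1   t2   t3   t4
    A   0   -1    2    0    0
    B  -3    0    0    0    0
    C   3    2    0    3    0
    D   0   -3    0    0   -2
    E   0    0   -3    0    1
    F   0    0    0   -3    0

Candidate y = [3, 3, 3, 1, 2, 3]; check y·C column-wise:
  col t0: 3·0 + 3·-3 + 3·3 + 1·0 + 2·0 + 3·0 = 0
  col t1: 3·-1 + 3·0 + 3·2 + 1·-3 + 2·0 + 3·0 = 0
  col t2: 3·2 + 3·0 + 3·0 + 1·0 + 2·-3 + 3·0 = 0
  col t3: 3·0 + 3·0 + 3·3 + 1·0 + 2·0 + 3·-3 = 0
  col t4: 3·0 + 3·0 + 3·0 + 1·-2 + 2·1 + 3·0 = 0

y = (A:3, B:3, C:3, D:1, E:2, F:3)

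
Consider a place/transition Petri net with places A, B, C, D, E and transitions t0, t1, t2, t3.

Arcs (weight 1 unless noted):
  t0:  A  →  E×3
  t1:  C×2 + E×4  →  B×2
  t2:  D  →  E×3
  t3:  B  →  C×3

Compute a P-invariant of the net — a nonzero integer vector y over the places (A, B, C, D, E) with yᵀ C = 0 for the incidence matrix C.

Incidence matrix C (rows=places, cols=transitions):
       t0   t1   t2   t3
    A  -1    0    0    0
    B   0    2    0   -1
    C   0   -2    0    3
    D   0    0   -1    0
    E   3   -4    3    0

Candidate y = [3, 3, 1, 3, 1]; check y·C column-wise:
  col t0: 3·-1 + 3·0 + 1·0 + 3·0 + 1·3 = 0
  col t1: 3·0 + 3·2 + 1·-2 + 3·0 + 1·-4 = 0
  col t2: 3·0 + 3·0 + 1·0 + 3·-1 + 1·3 = 0
  col t3: 3·0 + 3·-1 + 1·3 + 3·0 + 1·0 = 0

y = (A:3, B:3, C:1, D:3, E:1)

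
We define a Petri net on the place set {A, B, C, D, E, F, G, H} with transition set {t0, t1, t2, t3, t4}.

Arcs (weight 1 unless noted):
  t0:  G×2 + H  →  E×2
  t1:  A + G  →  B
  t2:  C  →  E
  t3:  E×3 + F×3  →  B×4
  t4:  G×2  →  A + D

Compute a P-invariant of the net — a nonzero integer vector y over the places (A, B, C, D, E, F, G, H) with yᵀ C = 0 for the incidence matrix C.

Incidence matrix C (rows=places, cols=transitions):
       t0   t1   t2   t3   t4
    A   0   -1    0    0    1
    B   0    1    0    4    0
    C   0    0   -1    0    0
    D   0    0    0    0    1
    E   2    0    1   -3    0
    F   0    0    0   -3    0
    G  -2   -1    0    0   -2
    H  -1    0    0    0    0

Candidate y = [3, 3, 0, -3, 0, 4, 0, 0]; check y·C column-wise:
  col t0: 3·0 + 3·0 + -3·0 + 0·2 + 4·0 + 0·-2 + 0·-1 = 0
  col t1: 3·-1 + 3·1 + -3·0 + 4·0 + 0·-1 = 0
  col t2: 3·0 + 3·0 + 0·-1 + -3·0 + 0·1 + 4·0 = 0
  col t3: 3·0 + 3·4 + -3·0 + 0·-3 + 4·-3 = 0
  col t4: 3·1 + 3·0 + -3·1 + 4·0 + 0·-2 = 0

y = (A:3, B:3, C:0, D:-3, E:0, F:4, G:0, H:0)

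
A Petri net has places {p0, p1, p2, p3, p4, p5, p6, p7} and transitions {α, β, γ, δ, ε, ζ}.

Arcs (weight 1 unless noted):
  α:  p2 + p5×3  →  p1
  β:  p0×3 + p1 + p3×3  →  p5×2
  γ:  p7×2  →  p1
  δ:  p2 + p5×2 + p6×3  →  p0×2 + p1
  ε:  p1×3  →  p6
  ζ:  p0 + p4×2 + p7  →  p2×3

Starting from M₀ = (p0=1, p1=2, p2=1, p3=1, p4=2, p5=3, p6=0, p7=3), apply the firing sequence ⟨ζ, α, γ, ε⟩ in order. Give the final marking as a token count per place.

step 1: fire ζ:  (p0=1, p1=2, p2=1, p3=1, p4=2, p5=3, p6=0, p7=3) → (p0=0, p1=2, p2=4, p3=1, p4=0, p5=3, p6=0, p7=2)
step 2: fire α:  (p0=0, p1=2, p2=4, p3=1, p4=0, p5=3, p6=0, p7=2) → (p0=0, p1=3, p2=3, p3=1, p4=0, p5=0, p6=0, p7=2)
step 3: fire γ:  (p0=0, p1=3, p2=3, p3=1, p4=0, p5=0, p6=0, p7=2) → (p0=0, p1=4, p2=3, p3=1, p4=0, p5=0, p6=0, p7=0)
step 4: fire ε:  (p0=0, p1=4, p2=3, p3=1, p4=0, p5=0, p6=0, p7=0) → (p0=0, p1=1, p2=3, p3=1, p4=0, p5=0, p6=1, p7=0)

(p0=0, p1=1, p2=3, p3=1, p4=0, p5=0, p6=1, p7=0)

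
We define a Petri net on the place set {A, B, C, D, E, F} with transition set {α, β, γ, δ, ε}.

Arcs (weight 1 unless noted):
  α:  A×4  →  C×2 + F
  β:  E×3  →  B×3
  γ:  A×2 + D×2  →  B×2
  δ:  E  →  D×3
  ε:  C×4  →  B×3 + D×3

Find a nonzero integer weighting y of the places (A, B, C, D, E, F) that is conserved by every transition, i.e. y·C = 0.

Incidence matrix C (rows=places, cols=transitions):
        α    β    γ    δ    ε
    A  -4    0   -2    0    0
    B   0    3    2    0    3
    C   2    0    0    0   -4
    D   0    0   -2    3    3
    E   0   -3    0   -1    0
    F   1    0    0    0    0

Candidate y = [2, 3, 3, 1, 3, 2]; check y·C column-wise:
  col α: 2·-4 + 3·0 + 3·2 + 1·0 + 3·0 + 2·1 = 0
  col β: 2·0 + 3·3 + 3·0 + 1·0 + 3·-3 + 2·0 = 0
  col γ: 2·-2 + 3·2 + 3·0 + 1·-2 + 3·0 + 2·0 = 0
  col δ: 2·0 + 3·0 + 3·0 + 1·3 + 3·-1 + 2·0 = 0
  col ε: 2·0 + 3·3 + 3·-4 + 1·3 + 3·0 + 2·0 = 0

y = (A:2, B:3, C:3, D:1, E:3, F:2)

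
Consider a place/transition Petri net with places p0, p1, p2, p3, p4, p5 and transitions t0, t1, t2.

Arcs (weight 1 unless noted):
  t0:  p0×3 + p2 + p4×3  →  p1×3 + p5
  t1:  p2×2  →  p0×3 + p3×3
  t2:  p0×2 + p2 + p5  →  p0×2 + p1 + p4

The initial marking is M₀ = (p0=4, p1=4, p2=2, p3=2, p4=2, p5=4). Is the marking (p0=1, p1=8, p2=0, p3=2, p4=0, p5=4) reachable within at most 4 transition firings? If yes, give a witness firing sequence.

YES — reachable via ⟨t2, t0⟩ (2 firings)

step 1: fire t2:  (p0=4, p1=4, p2=2, p3=2, p4=2, p5=4) → (p0=4, p1=5, p2=1, p3=2, p4=3, p5=3)
step 2: fire t0:  (p0=4, p1=5, p2=1, p3=2, p4=3, p5=3) → (p0=1, p1=8, p2=0, p3=2, p4=0, p5=4)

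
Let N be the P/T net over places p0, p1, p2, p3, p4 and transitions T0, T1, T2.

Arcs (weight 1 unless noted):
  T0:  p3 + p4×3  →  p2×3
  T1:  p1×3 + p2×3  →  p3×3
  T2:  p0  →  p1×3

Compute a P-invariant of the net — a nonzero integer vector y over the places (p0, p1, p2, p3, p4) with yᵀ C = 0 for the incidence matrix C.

Incidence matrix C (rows=places, cols=transitions):
       T0   T1   T2
   p0   0    0   -1
   p1   0   -3    3
   p2   3   -3    0
   p3  -1    3    0
   p4  -3    0    0

Candidate y = [6, 2, 1, 3, 0]; check y·C column-wise:
  col T0: 6·0 + 2·0 + 1·3 + 3·-1 + 0·-3 = 0
  col T1: 6·0 + 2·-3 + 1·-3 + 3·3 = 0
  col T2: 6·-1 + 2·3 + 1·0 + 3·0 = 0

y = (p0:6, p1:2, p2:1, p3:3, p4:0)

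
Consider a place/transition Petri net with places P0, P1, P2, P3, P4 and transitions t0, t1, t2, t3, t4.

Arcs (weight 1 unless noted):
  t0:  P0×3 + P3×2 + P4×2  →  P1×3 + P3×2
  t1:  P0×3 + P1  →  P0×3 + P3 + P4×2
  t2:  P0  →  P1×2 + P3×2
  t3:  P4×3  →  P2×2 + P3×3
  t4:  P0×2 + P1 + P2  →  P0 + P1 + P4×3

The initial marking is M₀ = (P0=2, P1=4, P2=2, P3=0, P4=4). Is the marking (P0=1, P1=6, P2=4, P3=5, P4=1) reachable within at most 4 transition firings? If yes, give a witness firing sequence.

YES — reachable via ⟨t2, t3⟩ (2 firings)

step 1: fire t2:  (P0=2, P1=4, P2=2, P3=0, P4=4) → (P0=1, P1=6, P2=2, P3=2, P4=4)
step 2: fire t3:  (P0=1, P1=6, P2=2, P3=2, P4=4) → (P0=1, P1=6, P2=4, P3=5, P4=1)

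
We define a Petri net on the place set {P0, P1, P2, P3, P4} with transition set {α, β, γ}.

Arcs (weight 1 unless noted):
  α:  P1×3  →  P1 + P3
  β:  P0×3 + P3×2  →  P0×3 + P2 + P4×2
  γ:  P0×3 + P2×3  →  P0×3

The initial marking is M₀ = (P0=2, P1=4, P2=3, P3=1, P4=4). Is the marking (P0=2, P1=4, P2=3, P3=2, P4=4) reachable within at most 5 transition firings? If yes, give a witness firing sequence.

depth 0: 1 marking
depth 1: 2 markings reached so far
depth 2: 2 markings reached so far
(frontier empty at depth 2; search complete)
target is not among the 2 markings reachable within 5 steps

NO — not reachable within 5 firings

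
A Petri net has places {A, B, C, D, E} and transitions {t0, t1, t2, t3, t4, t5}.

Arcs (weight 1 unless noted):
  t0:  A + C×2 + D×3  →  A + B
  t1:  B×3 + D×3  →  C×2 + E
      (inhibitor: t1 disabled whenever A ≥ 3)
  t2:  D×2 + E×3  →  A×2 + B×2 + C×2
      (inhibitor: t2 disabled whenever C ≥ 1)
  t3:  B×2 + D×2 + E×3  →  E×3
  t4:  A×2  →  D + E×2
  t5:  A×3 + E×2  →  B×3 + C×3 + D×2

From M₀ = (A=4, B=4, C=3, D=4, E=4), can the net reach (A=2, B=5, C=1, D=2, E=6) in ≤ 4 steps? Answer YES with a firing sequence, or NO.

YES — reachable via ⟨t0, t4⟩ (2 firings)

step 1: fire t0:  (A=4, B=4, C=3, D=4, E=4) → (A=4, B=5, C=1, D=1, E=4)
step 2: fire t4:  (A=4, B=5, C=1, D=1, E=4) → (A=2, B=5, C=1, D=2, E=6)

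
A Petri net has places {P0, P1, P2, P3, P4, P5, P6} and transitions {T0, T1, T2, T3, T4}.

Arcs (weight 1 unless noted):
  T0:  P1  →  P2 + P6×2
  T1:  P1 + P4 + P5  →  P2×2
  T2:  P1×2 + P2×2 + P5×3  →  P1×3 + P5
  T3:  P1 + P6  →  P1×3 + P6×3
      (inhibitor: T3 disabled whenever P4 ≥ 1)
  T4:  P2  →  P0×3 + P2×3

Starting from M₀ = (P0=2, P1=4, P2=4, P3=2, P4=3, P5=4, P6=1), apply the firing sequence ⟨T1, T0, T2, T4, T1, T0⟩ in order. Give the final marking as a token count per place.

(P0=5, P1=1, P2=10, P3=2, P4=1, P5=0, P6=5)

step 1: fire T1:  (P0=2, P1=4, P2=4, P3=2, P4=3, P5=4, P6=1) → (P0=2, P1=3, P2=6, P3=2, P4=2, P5=3, P6=1)
step 2: fire T0:  (P0=2, P1=3, P2=6, P3=2, P4=2, P5=3, P6=1) → (P0=2, P1=2, P2=7, P3=2, P4=2, P5=3, P6=3)
step 3: fire T2:  (P0=2, P1=2, P2=7, P3=2, P4=2, P5=3, P6=3) → (P0=2, P1=3, P2=5, P3=2, P4=2, P5=1, P6=3)
step 4: fire T4:  (P0=2, P1=3, P2=5, P3=2, P4=2, P5=1, P6=3) → (P0=5, P1=3, P2=7, P3=2, P4=2, P5=1, P6=3)
step 5: fire T1:  (P0=5, P1=3, P2=7, P3=2, P4=2, P5=1, P6=3) → (P0=5, P1=2, P2=9, P3=2, P4=1, P5=0, P6=3)
step 6: fire T0:  (P0=5, P1=2, P2=9, P3=2, P4=1, P5=0, P6=3) → (P0=5, P1=1, P2=10, P3=2, P4=1, P5=0, P6=5)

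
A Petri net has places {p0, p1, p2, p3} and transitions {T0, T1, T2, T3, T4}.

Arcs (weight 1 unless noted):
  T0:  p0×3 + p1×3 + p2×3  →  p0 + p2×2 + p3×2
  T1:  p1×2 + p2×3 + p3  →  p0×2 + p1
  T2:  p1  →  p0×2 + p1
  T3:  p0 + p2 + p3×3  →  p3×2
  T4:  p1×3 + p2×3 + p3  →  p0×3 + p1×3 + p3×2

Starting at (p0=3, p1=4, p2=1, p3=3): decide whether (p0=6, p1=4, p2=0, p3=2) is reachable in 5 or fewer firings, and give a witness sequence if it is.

YES — reachable via ⟨T2, T2, T3⟩ (3 firings)

step 1: fire T2:  (p0=3, p1=4, p2=1, p3=3) → (p0=5, p1=4, p2=1, p3=3)
step 2: fire T2:  (p0=5, p1=4, p2=1, p3=3) → (p0=7, p1=4, p2=1, p3=3)
step 3: fire T3:  (p0=7, p1=4, p2=1, p3=3) → (p0=6, p1=4, p2=0, p3=2)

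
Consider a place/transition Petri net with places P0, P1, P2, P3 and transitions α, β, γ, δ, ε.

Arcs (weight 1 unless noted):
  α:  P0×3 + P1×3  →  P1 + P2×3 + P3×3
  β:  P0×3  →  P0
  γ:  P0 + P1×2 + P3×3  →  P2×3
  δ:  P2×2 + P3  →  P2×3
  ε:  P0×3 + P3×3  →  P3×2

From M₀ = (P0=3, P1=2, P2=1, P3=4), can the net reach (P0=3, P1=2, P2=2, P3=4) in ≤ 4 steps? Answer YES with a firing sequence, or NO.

NO — not reachable within 4 firings

depth 0: 1 marking
depth 1: 4 markings reached so far
depth 2: 6 markings reached so far
depth 3: 7 markings reached so far
depth 4: 7 markings reached so far
(frontier empty at depth 4; search complete)
target is not among the 7 markings reachable within 4 steps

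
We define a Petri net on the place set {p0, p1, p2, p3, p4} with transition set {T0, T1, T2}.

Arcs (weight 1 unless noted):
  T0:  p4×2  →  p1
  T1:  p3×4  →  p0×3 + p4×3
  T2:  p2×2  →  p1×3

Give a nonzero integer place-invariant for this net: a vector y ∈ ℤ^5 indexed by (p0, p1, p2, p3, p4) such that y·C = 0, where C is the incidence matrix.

y = (p0:4, p1:0, p2:0, p3:3, p4:0)

Incidence matrix C (rows=places, cols=transitions):
       T0   T1   T2
   p0   0    3    0
   p1   1    0    3
   p2   0    0   -2
   p3   0   -4    0
   p4  -2    3    0

Candidate y = [4, 0, 0, 3, 0]; check y·C column-wise:
  col T0: 4·0 + 0·1 + 3·0 + 0·-2 = 0
  col T1: 4·3 + 3·-4 + 0·3 = 0
  col T2: 4·0 + 0·3 + 0·-2 + 3·0 = 0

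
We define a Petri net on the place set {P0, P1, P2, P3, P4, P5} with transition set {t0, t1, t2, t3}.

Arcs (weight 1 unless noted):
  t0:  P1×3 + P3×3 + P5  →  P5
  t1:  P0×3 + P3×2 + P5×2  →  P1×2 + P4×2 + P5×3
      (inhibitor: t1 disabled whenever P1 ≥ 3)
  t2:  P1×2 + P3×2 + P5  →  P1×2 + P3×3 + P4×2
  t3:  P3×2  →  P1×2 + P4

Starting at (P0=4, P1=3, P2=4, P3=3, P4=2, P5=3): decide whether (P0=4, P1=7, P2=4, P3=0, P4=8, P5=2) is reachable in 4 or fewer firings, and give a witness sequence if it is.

NO — not reachable within 4 firings

depth 0: 1 marking
depth 1: 4 markings reached so far
depth 2: 7 markings reached so far
depth 3: 11 markings reached so far
depth 4: 14 markings reached so far
target is not among the 14 markings reachable within 4 steps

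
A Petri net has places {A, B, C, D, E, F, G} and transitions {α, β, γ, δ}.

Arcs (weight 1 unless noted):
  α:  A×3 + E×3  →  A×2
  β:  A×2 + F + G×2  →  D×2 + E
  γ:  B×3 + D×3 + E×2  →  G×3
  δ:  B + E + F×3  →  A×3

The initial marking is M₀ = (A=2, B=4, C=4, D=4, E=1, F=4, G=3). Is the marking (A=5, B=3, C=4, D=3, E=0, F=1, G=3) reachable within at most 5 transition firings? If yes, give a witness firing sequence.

NO — not reachable within 5 firings

depth 0: 1 marking
depth 1: 3 markings reached so far
depth 2: 5 markings reached so far
depth 3: 5 markings reached so far
(frontier empty at depth 3; search complete)
target is not among the 5 markings reachable within 5 steps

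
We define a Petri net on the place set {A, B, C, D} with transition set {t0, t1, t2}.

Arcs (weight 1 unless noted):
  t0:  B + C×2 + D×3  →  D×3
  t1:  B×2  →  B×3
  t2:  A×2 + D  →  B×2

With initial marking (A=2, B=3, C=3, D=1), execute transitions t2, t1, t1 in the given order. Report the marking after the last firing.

(A=0, B=7, C=3, D=0)

step 1: fire t2:  (A=2, B=3, C=3, D=1) → (A=0, B=5, C=3, D=0)
step 2: fire t1:  (A=0, B=5, C=3, D=0) → (A=0, B=6, C=3, D=0)
step 3: fire t1:  (A=0, B=6, C=3, D=0) → (A=0, B=7, C=3, D=0)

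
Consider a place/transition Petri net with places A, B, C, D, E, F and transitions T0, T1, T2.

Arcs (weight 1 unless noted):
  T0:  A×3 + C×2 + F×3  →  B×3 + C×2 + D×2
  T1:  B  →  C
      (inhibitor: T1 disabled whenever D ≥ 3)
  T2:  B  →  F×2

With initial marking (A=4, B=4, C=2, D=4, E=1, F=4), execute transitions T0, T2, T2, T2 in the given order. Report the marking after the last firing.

(A=1, B=4, C=2, D=6, E=1, F=7)

step 1: fire T0:  (A=4, B=4, C=2, D=4, E=1, F=4) → (A=1, B=7, C=2, D=6, E=1, F=1)
step 2: fire T2:  (A=1, B=7, C=2, D=6, E=1, F=1) → (A=1, B=6, C=2, D=6, E=1, F=3)
step 3: fire T2:  (A=1, B=6, C=2, D=6, E=1, F=3) → (A=1, B=5, C=2, D=6, E=1, F=5)
step 4: fire T2:  (A=1, B=5, C=2, D=6, E=1, F=5) → (A=1, B=4, C=2, D=6, E=1, F=7)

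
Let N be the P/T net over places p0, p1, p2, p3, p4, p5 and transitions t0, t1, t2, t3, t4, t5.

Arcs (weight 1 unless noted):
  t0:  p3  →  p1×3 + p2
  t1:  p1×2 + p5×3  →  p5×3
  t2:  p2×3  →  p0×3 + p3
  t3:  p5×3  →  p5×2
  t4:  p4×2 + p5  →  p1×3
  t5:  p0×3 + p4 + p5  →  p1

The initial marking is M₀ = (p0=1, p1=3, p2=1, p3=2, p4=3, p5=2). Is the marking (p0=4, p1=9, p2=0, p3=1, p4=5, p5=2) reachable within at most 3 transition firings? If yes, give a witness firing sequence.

depth 0: 1 marking
depth 1: 3 markings reached so far
depth 2: 5 markings reached so far
depth 3: 7 markings reached so far
target is not among the 7 markings reachable within 3 steps

NO — not reachable within 3 firings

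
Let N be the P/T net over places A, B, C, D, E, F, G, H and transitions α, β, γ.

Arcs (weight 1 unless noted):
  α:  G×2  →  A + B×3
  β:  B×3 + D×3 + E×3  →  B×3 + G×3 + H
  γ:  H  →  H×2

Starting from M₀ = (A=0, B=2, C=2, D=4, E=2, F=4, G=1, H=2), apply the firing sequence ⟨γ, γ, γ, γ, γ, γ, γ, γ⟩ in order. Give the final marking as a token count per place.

step 1: fire γ:  (A=0, B=2, C=2, D=4, E=2, F=4, G=1, H=2) → (A=0, B=2, C=2, D=4, E=2, F=4, G=1, H=3)
step 2: fire γ:  (A=0, B=2, C=2, D=4, E=2, F=4, G=1, H=3) → (A=0, B=2, C=2, D=4, E=2, F=4, G=1, H=4)
step 3: fire γ:  (A=0, B=2, C=2, D=4, E=2, F=4, G=1, H=4) → (A=0, B=2, C=2, D=4, E=2, F=4, G=1, H=5)
step 4: fire γ:  (A=0, B=2, C=2, D=4, E=2, F=4, G=1, H=5) → (A=0, B=2, C=2, D=4, E=2, F=4, G=1, H=6)
step 5: fire γ:  (A=0, B=2, C=2, D=4, E=2, F=4, G=1, H=6) → (A=0, B=2, C=2, D=4, E=2, F=4, G=1, H=7)
step 6: fire γ:  (A=0, B=2, C=2, D=4, E=2, F=4, G=1, H=7) → (A=0, B=2, C=2, D=4, E=2, F=4, G=1, H=8)
step 7: fire γ:  (A=0, B=2, C=2, D=4, E=2, F=4, G=1, H=8) → (A=0, B=2, C=2, D=4, E=2, F=4, G=1, H=9)
step 8: fire γ:  (A=0, B=2, C=2, D=4, E=2, F=4, G=1, H=9) → (A=0, B=2, C=2, D=4, E=2, F=4, G=1, H=10)

(A=0, B=2, C=2, D=4, E=2, F=4, G=1, H=10)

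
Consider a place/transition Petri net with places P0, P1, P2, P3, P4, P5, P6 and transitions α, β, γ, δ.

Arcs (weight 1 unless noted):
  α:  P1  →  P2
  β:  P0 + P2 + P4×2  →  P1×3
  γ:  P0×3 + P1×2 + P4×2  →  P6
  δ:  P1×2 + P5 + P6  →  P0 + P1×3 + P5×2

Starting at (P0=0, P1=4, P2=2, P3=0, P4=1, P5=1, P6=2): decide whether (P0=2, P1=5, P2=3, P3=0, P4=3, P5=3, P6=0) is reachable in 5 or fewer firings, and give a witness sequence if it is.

NO — not reachable within 5 firings

depth 0: 1 marking
depth 1: 3 markings reached so far
depth 2: 6 markings reached so far
depth 3: 9 markings reached so far
depth 4: 12 markings reached so far
depth 5: 14 markings reached so far
target is not among the 14 markings reachable within 5 steps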